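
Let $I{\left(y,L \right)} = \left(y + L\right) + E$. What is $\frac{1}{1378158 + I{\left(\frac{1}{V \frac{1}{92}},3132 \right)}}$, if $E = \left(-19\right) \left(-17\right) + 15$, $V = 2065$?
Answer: $\frac{2065}{2853061912} \approx 7.2378 \cdot 10^{-7}$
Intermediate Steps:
$E = 338$ ($E = 323 + 15 = 338$)
$I{\left(y,L \right)} = 338 + L + y$ ($I{\left(y,L \right)} = \left(y + L\right) + 338 = \left(L + y\right) + 338 = 338 + L + y$)
$\frac{1}{1378158 + I{\left(\frac{1}{V \frac{1}{92}},3132 \right)}} = \frac{1}{1378158 + \left(338 + 3132 + \frac{1}{2065 \cdot \frac{1}{92}}\right)} = \frac{1}{1378158 + \left(338 + 3132 + \frac{1}{\frac{2065}{92}}\right)} = \frac{1}{1378158 + \left(338 + 3132 + \frac{92}{2065}\right)} = \frac{1}{1378158 + \frac{7165642}{2065}} = \frac{1}{\frac{2853061912}{2065}} = \frac{2065}{2853061912}$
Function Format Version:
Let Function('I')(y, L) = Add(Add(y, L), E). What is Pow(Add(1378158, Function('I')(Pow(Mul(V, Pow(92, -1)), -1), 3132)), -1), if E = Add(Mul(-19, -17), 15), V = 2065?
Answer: Rational(2065, 2853061912) ≈ 7.2378e-7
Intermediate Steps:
E = 338 (E = Add(323, 15) = 338)
Function('I')(y, L) = Add(338, L, y) (Function('I')(y, L) = Add(Add(y, L), 338) = Add(Add(L, y), 338) = Add(338, L, y))
Pow(Add(1378158, Function('I')(Pow(Mul(V, Pow(92, -1)), -1), 3132)), -1) = Pow(Add(1378158, Add(338, 3132, Pow(Mul(2065, Pow(92, -1)), -1))), -1) = Pow(Add(1378158, Add(338, 3132, Pow(Mul(2065, Rational(1, 92)), -1))), -1) = Pow(Add(1378158, Add(338, 3132, Pow(Rational(2065, 92), -1))), -1) = Pow(Add(1378158, Add(338, 3132, Rational(92, 2065))), -1) = Pow(Add(1378158, Rational(7165642, 2065)), -1) = Pow(Rational(2853061912, 2065), -1) = Rational(2065, 2853061912)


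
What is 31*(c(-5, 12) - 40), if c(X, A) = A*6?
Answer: 992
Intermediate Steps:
c(X, A) = 6*A
31*(c(-5, 12) - 40) = 31*(6*12 - 40) = 31*(72 - 40) = 31*32 = 992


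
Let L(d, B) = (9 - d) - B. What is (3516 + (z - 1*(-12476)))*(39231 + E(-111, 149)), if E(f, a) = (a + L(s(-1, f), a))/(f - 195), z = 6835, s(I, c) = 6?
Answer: 30447877649/34 ≈ 8.9553e+8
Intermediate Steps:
L(d, B) = 9 - B - d
E(f, a) = 3/(-195 + f) (E(f, a) = (a + (9 - a - 1*6))/(f - 195) = (a + (9 - a - 6))/(-195 + f) = (a + (3 - a))/(-195 + f) = 3/(-195 + f))
(3516 + (z - 1*(-12476)))*(39231 + E(-111, 149)) = (3516 + (6835 - 1*(-12476)))*(39231 + 3/(-195 - 111)) = (3516 + (6835 + 12476))*(39231 + 3/(-306)) = (3516 + 19311)*(39231 + 3*(-1/306)) = 22827*(39231 - 1/102) = 22827*(4001561/102) = 30447877649/34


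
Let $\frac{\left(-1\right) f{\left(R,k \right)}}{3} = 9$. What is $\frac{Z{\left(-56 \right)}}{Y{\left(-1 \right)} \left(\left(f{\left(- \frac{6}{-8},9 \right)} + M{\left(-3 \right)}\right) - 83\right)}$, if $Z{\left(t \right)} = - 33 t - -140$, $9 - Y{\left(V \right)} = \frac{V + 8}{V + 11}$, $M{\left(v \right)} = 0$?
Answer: $- \frac{1988}{913} \approx -2.1774$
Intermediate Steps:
$f{\left(R,k \right)} = -27$ ($f{\left(R,k \right)} = \left(-3\right) 9 = -27$)
$Y{\left(V \right)} = 9 - \frac{8 + V}{11 + V}$ ($Y{\left(V \right)} = 9 - \frac{V + 8}{V + 11} = 9 - \frac{8 + V}{11 + V}$)
$Z{\left(t \right)} = 140 - 33 t$ ($Z{\left(t \right)} = - 33 t + 140 = 140 - 33 t$)
$\frac{Z{\left(-56 \right)}}{Y{\left(-1 \right)} \left(\left(f{\left(- \frac{6}{-8},9 \right)} + M{\left(-3 \right)}\right) - 83\right)} = \frac{140 - -1848}{\frac{91 + 8 \left(-1\right)}{11 - 1} \left(\left(-27 + 0\right) - 83\right)} = \frac{140 + 1848}{\frac{91 - 8}{10} \left(-27 - 83\right)} = \frac{1988}{\frac{1}{10} \cdot 83 \left(-110\right)} = \frac{1988}{\frac{83}{10} \left(-110\right)} = \frac{1988}{-913} = 1988 \left(- \frac{1}{913}\right) = - \frac{1988}{913}$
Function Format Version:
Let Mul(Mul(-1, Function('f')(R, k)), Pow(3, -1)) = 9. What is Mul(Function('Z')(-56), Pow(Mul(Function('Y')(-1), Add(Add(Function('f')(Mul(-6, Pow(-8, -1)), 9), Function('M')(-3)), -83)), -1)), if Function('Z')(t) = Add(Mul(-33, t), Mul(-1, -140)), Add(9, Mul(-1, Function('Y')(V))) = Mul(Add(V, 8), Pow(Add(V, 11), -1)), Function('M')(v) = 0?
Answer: Rational(-1988, 913) ≈ -2.1774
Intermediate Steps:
Function('f')(R, k) = -27 (Function('f')(R, k) = Mul(-3, 9) = -27)
Function('Y')(V) = Add(9, Mul(-1, Pow(Add(11, V), -1), Add(8, V))) (Function('Y')(V) = Add(9, Mul(-1, Mul(Add(V, 8), Pow(Add(V, 11), -1)))) = Add(9, Mul(-1, Mul(Add(8, V), Pow(Add(11, V), -1)))) = Add(9, Mul(-1, Mul(Pow(Add(11, V), -1), Add(8, V)))) = Add(9, Mul(-1, Pow(Add(11, V), -1), Add(8, V))))
Function('Z')(t) = Add(140, Mul(-33, t)) (Function('Z')(t) = Add(Mul(-33, t), 140) = Add(140, Mul(-33, t)))
Mul(Function('Z')(-56), Pow(Mul(Function('Y')(-1), Add(Add(Function('f')(Mul(-6, Pow(-8, -1)), 9), Function('M')(-3)), -83)), -1)) = Mul(Add(140, Mul(-33, -56)), Pow(Mul(Mul(Pow(Add(11, -1), -1), Add(91, Mul(8, -1))), Add(Add(-27, 0), -83)), -1)) = Mul(Add(140, 1848), Pow(Mul(Mul(Pow(10, -1), Add(91, -8)), Add(-27, -83)), -1)) = Mul(1988, Pow(Mul(Mul(Rational(1, 10), 83), -110), -1)) = Mul(1988, Pow(Mul(Rational(83, 10), -110), -1)) = Mul(1988, Pow(-913, -1)) = Mul(1988, Rational(-1, 913)) = Rational(-1988, 913)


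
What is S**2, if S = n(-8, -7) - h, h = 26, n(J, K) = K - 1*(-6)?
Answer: 729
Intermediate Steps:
n(J, K) = 6 + K (n(J, K) = K + 6 = 6 + K)
S = -27 (S = (6 - 7) - 1*26 = -1 - 26 = -27)
S**2 = (-27)**2 = 729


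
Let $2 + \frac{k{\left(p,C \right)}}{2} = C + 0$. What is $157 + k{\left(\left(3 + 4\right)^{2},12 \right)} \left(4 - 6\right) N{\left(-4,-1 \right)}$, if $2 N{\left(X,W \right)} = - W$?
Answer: $137$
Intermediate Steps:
$N{\left(X,W \right)} = - \frac{W}{2}$ ($N{\left(X,W \right)} = \frac{\left(-1\right) W}{2} = - \frac{W}{2}$)
$k{\left(p,C \right)} = -4 + 2 C$ ($k{\left(p,C \right)} = -4 + 2 \left(C + 0\right) = -4 + 2 C$)
$157 + k{\left(\left(3 + 4\right)^{2},12 \right)} \left(4 - 6\right) N{\left(-4,-1 \right)} = 157 + \left(-4 + 2 \cdot 12\right) \left(4 - 6\right) \left(\left(- \frac{1}{2}\right) \left(-1\right)\right) = 157 + \left(-4 + 24\right) \left(\left(-2\right) \frac{1}{2}\right) = 157 + 20 \left(-1\right) = 157 - 20 = 137$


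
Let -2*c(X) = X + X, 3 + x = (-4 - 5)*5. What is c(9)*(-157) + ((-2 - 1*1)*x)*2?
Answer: 1701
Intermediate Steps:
x = -48 (x = -3 + (-4 - 5)*5 = -3 - 9*5 = -3 - 45 = -48)
c(X) = -X (c(X) = -(X + X)/2 = -X)
c(9)*(-157) + ((-2 - 1*1)*x)*2 = -1*9*(-157) + ((-2 - 1*1)*(-48))*2 = -9*(-157) + ((-2 - 1)*(-48))*2 = 1413 - 3*(-48)*2 = 1413 + 144*2 = 1413 + 288 = 1701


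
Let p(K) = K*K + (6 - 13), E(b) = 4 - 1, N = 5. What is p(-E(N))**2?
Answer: 4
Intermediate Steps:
E(b) = 3
p(K) = -7 + K**2 (p(K) = K**2 - 7 = -7 + K**2)
p(-E(N))**2 = (-7 + (-1*3)**2)**2 = (-7 + (-3)**2)**2 = (-7 + 9)**2 = 2**2 = 4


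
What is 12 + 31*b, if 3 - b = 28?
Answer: -763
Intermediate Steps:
b = -25 (b = 3 - 1*28 = 3 - 28 = -25)
12 + 31*b = 12 + 31*(-25) = 12 - 775 = -763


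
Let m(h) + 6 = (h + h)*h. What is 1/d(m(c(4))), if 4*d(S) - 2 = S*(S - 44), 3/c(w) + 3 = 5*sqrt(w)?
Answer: 4802/338017 ≈ 0.014206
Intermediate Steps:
c(w) = 3/(-3 + 5*sqrt(w))
m(h) = -6 + 2*h**2 (m(h) = -6 + (h + h)*h = -6 + (2*h)*h = -6 + 2*h**2)
d(S) = 1/2 + S*(-44 + S)/4 (d(S) = 1/2 + (S*(S - 44))/4 = 1/2 + (S*(-44 + S))/4 = 1/2 + S*(-44 + S)/4)
1/d(m(c(4))) = 1/(1/2 - 11*(-6 + 2*(3/(-3 + 5*sqrt(4)))**2) + (-6 + 2*(3/(-3 + 5*sqrt(4)))**2)**2/4) = 1/(1/2 - 11*(-6 + 2*(3/(-3 + 5*2))**2) + (-6 + 2*(3/(-3 + 5*2))**2)**2/4) = 1/(1/2 - 11*(-6 + 2*(3/(-3 + 10))**2) + (-6 + 2*(3/(-3 + 10))**2)**2/4) = 1/(1/2 - 11*(-6 + 2*(3/7)**2) + (-6 + 2*(3/7)**2)**2/4) = 1/(1/2 - 11*(-6 + 2*(9/49)) + (-6 + 2*(9/49))**2/4) = 1/(1/2 - 11*(-6 + 18/49) + (-6 + 18/49)**2/4) = 1/(1/2 - 11*(-276/49) + (-276/49)**2/4) = 1/(1/2 + 3036/49 + (1/4)*(76176/2401)) = 1/(1/2 + 3036/49 + 19044/2401) = 1/(338017/4802) = 4802/338017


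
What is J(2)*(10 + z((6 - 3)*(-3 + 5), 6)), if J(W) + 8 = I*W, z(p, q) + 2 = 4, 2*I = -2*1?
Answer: -120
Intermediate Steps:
I = -1 (I = (-2*1)/2 = (1/2)*(-2) = -1)
z(p, q) = 2 (z(p, q) = -2 + 4 = 2)
J(W) = -8 - W
J(2)*(10 + z((6 - 3)*(-3 + 5), 6)) = (-8 - 1*2)*(10 + 2) = (-8 - 2)*12 = -10*12 = -120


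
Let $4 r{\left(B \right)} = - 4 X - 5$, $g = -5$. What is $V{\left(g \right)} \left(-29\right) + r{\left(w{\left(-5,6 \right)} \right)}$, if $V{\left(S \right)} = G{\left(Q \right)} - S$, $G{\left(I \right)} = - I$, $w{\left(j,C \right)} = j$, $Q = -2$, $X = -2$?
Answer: $- \frac{809}{4} \approx -202.25$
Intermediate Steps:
$r{\left(B \right)} = \frac{3}{4}$ ($r{\left(B \right)} = \frac{\left(-4\right) \left(-2\right) - 5}{4} = \frac{8 - 5}{4} = \frac{1}{4} \cdot 3 = \frac{3}{4}$)
$V{\left(S \right)} = 2 - S$ ($V{\left(S \right)} = \left(-1\right) \left(-2\right) - S = 2 - S$)
$V{\left(g \right)} \left(-29\right) + r{\left(w{\left(-5,6 \right)} \right)} = \left(2 - -5\right) \left(-29\right) + \frac{3}{4} = \left(2 + 5\right) \left(-29\right) + \frac{3}{4} = 7 \left(-29\right) + \frac{3}{4} = -203 + \frac{3}{4} = - \frac{809}{4}$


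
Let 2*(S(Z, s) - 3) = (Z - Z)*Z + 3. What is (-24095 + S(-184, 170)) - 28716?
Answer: -105613/2 ≈ -52807.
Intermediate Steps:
S(Z, s) = 9/2 (S(Z, s) = 3 + ((Z - Z)*Z + 3)/2 = 3 + (0*Z + 3)/2 = 3 + (0 + 3)/2 = 3 + (½)*3 = 3 + 3/2 = 9/2)
(-24095 + S(-184, 170)) - 28716 = (-24095 + 9/2) - 28716 = -48181/2 - 28716 = -105613/2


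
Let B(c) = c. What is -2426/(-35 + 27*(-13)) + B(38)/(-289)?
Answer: 343223/55777 ≈ 6.1535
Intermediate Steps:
-2426/(-35 + 27*(-13)) + B(38)/(-289) = -2426/(-35 + 27*(-13)) + 38/(-289) = -2426/(-35 - 351) + 38*(-1/289) = -2426/(-386) - 38/289 = -2426*(-1/386) - 38/289 = 1213/193 - 38/289 = 343223/55777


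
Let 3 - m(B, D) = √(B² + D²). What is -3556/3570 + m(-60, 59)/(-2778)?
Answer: -235459/236130 + √7081/2778 ≈ -0.96687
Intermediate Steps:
m(B, D) = 3 - √(B² + D²)
-3556/3570 + m(-60, 59)/(-2778) = -3556/3570 + (3 - √((-60)² + 59²))/(-2778) = -3556*1/3570 + (3 - √(3600 + 3481))*(-1/2778) = -254/255 + (3 - √7081)*(-1/2778) = -254/255 + (-1/926 + √7081/2778) = -235459/236130 + √7081/2778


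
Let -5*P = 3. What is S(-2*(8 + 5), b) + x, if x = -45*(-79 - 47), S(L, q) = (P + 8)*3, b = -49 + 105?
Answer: 28461/5 ≈ 5692.2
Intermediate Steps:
b = 56
P = -⅗ (P = -⅕*3 = -⅗ ≈ -0.60000)
S(L, q) = 111/5 (S(L, q) = (-⅗ + 8)*3 = (37/5)*3 = 111/5)
x = 5670 (x = -45*(-126) = 5670)
S(-2*(8 + 5), b) + x = 111/5 + 5670 = 28461/5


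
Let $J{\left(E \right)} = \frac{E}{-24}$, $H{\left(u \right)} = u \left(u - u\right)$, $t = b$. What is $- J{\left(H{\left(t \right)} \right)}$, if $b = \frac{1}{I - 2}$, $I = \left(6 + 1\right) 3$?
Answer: $0$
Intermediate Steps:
$I = 21$ ($I = 7 \cdot 3 = 21$)
$b = \frac{1}{19}$ ($b = \frac{1}{21 - 2} = \frac{1}{19} \approx 0.052632$)
$t = \frac{1}{19} \approx 0.052632$
$H{\left(u \right)} = 0$ ($H{\left(u \right)} = u 0 = 0$)
$J{\left(E \right)} = - \frac{E}{24}$ ($J{\left(E \right)} = E \left(- \frac{1}{24}\right) = - \frac{E}{24}$)
$- J{\left(H{\left(t \right)} \right)} = - \frac{\left(-1\right) 0}{24} = \left(-1\right) 0 = 0$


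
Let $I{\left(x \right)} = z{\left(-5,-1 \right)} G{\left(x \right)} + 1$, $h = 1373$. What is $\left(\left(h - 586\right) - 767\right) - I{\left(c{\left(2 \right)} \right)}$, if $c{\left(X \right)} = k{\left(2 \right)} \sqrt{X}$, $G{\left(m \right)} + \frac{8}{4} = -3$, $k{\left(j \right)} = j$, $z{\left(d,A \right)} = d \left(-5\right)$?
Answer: $144$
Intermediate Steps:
$z{\left(d,A \right)} = - 5 d$
$G{\left(m \right)} = -5$ ($G{\left(m \right)} = -2 - 3 = -5$)
$c{\left(X \right)} = 2 \sqrt{X}$
$I{\left(x \right)} = -124$ ($I{\left(x \right)} = \left(-5\right) \left(-5\right) \left(-5\right) + 1 = 25 \left(-5\right) + 1 = -125 + 1 = -124$)
$\left(\left(h - 586\right) - 767\right) - I{\left(c{\left(2 \right)} \right)} = \left(\left(1373 - 586\right) - 767\right) - -124 = \left(787 - 767\right) + 124 = 20 + 124 = 144$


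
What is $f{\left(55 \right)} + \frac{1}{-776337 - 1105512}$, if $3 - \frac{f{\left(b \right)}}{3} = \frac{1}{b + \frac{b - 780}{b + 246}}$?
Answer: $\frac{266407701553}{29789669670} \approx 8.943$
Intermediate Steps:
$f{\left(b \right)} = 9 - \frac{3}{b + \frac{-780 + b}{246 + b}}$ ($f{\left(b \right)} = 9 - \frac{3}{b + \frac{b - 780}{b + 246}} = 9 - \frac{3}{b + \frac{-780 + b}{246 + b}}$)
$f{\left(55 \right)} + \frac{1}{-776337 - 1105512} = \frac{3 \left(-2586 + 3 \cdot 55^{2} + 740 \cdot 55\right)}{-780 + 55^{2} + 247 \cdot 55} + \frac{1}{-776337 - 1105512} = \frac{3 \left(-2586 + 3 \cdot 3025 + 40700\right)}{-780 + 3025 + 13585} + \frac{1}{-1881849} = \frac{3 \left(-2586 + 9075 + 40700\right)}{15830} - \frac{1}{1881849} = 3 \cdot \frac{1}{15830} \cdot 47189 - \frac{1}{1881849} = \frac{141567}{15830} - \frac{1}{1881849} = \frac{266407701553}{29789669670}$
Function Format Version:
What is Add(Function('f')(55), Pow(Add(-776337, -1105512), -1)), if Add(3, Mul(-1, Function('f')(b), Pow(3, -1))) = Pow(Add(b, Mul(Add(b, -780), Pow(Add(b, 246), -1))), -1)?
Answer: Rational(266407701553, 29789669670) ≈ 8.9430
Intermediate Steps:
Function('f')(b) = Add(9, Mul(-3, Pow(Add(b, Mul(Pow(Add(246, b), -1), Add(-780, b))), -1))) (Function('f')(b) = Add(9, Mul(-3, Pow(Add(b, Mul(Add(b, -780), Pow(Add(b, 246), -1))), -1))) = Add(9, Mul(-3, Pow(Add(b, Mul(Add(-780, b), Pow(Add(246, b), -1))), -1))) = Add(9, Mul(-3, Pow(Add(b, Mul(Pow(Add(246, b), -1), Add(-780, b))), -1))))
Add(Function('f')(55), Pow(Add(-776337, -1105512), -1)) = Add(Mul(3, Pow(Add(-780, Pow(55, 2), Mul(247, 55)), -1), Add(-2586, Mul(3, Pow(55, 2)), Mul(740, 55))), Pow(Add(-776337, -1105512), -1)) = Add(Mul(3, Pow(Add(-780, 3025, 13585), -1), Add(-2586, Mul(3, 3025), 40700)), Pow(-1881849, -1)) = Add(Mul(3, Pow(15830, -1), Add(-2586, 9075, 40700)), Rational(-1, 1881849)) = Add(Mul(3, Rational(1, 15830), 47189), Rational(-1, 1881849)) = Add(Rational(141567, 15830), Rational(-1, 1881849)) = Rational(266407701553, 29789669670)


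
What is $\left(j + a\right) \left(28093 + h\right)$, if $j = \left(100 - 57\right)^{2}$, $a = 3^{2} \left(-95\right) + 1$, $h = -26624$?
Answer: $1461655$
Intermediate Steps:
$a = -854$ ($a = 9 \left(-95\right) + 1 = -855 + 1 = -854$)
$j = 1849$ ($j = 43^{2} = 1849$)
$\left(j + a\right) \left(28093 + h\right) = \left(1849 - 854\right) \left(28093 - 26624\right) = 995 \cdot 1469 = 1461655$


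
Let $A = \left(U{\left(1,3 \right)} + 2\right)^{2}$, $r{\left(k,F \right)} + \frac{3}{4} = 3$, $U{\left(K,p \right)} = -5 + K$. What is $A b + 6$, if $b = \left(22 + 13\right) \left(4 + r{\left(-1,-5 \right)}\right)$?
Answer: $881$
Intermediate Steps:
$r{\left(k,F \right)} = \frac{9}{4}$ ($r{\left(k,F \right)} = - \frac{3}{4} + 3 = \frac{9}{4}$)
$b = \frac{875}{4}$ ($b = \left(22 + 13\right) \left(4 + \frac{9}{4}\right) = 35 \cdot \frac{25}{4} = \frac{875}{4} \approx 218.75$)
$A = 4$ ($A = \left(\left(-5 + 1\right) + 2\right)^{2} = \left(-4 + 2\right)^{2} = \left(-2\right)^{2} = 4$)
$A b + 6 = 4 \cdot \frac{875}{4} + 6 = 875 + 6 = 881$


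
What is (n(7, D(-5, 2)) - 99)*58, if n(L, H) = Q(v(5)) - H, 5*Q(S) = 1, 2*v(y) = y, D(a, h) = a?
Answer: -27202/5 ≈ -5440.4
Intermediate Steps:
v(y) = y/2
Q(S) = ⅕ (Q(S) = (⅕)*1 = ⅕)
n(L, H) = ⅕ - H
(n(7, D(-5, 2)) - 99)*58 = ((⅕ - 1*(-5)) - 99)*58 = ((⅕ + 5) - 99)*58 = (26/5 - 99)*58 = -469/5*58 = -27202/5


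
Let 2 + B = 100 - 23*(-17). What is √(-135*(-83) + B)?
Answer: √11694 ≈ 108.14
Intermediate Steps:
B = 489 (B = -2 + (100 - 23*(-17)) = -2 + (100 + 391) = -2 + 491 = 489)
√(-135*(-83) + B) = √(-135*(-83) + 489) = √(11205 + 489) = √11694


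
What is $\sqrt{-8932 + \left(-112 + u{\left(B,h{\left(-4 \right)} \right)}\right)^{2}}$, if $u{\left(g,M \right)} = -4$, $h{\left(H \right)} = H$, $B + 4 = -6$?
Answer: $2 \sqrt{1131} \approx 67.261$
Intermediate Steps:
$B = -10$ ($B = -4 - 6 = -10$)
$\sqrt{-8932 + \left(-112 + u{\left(B,h{\left(-4 \right)} \right)}\right)^{2}} = \sqrt{-8932 + \left(-112 - 4\right)^{2}} = \sqrt{-8932 + \left(-116\right)^{2}} = \sqrt{-8932 + 13456} = \sqrt{4524} = 2 \sqrt{1131}$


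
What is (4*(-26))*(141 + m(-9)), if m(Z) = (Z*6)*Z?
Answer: -65208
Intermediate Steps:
m(Z) = 6*Z² (m(Z) = (6*Z)*Z = 6*Z²)
(4*(-26))*(141 + m(-9)) = (4*(-26))*(141 + 6*(-9)²) = -104*(141 + 6*81) = -104*(141 + 486) = -104*627 = -65208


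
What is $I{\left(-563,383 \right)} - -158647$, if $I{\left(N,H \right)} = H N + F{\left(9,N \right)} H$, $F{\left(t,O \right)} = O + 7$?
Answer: $-269930$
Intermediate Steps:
$F{\left(t,O \right)} = 7 + O$
$I{\left(N,H \right)} = H N + H \left(7 + N\right)$ ($I{\left(N,H \right)} = H N + \left(7 + N\right) H = H N + H \left(7 + N\right)$)
$I{\left(-563,383 \right)} - -158647 = 383 \left(7 + 2 \left(-563\right)\right) - -158647 = 383 \left(7 - 1126\right) + 158647 = 383 \left(-1119\right) + 158647 = -428577 + 158647 = -269930$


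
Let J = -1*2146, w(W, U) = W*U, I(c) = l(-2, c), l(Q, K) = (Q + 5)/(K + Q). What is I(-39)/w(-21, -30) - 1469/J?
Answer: 3161486/4619265 ≈ 0.68441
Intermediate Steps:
l(Q, K) = (5 + Q)/(K + Q)
I(c) = 3/(-2 + c) (I(c) = (5 - 2)/(c - 2) = 3/(-2 + c))
w(W, U) = U*W
J = -2146
I(-39)/w(-21, -30) - 1469/J = (3/(-2 - 39))/((-30*(-21))) - 1469/(-2146) = (3/(-41))/630 - 1469*(-1/2146) = (3*(-1/41))*(1/630) + 1469/2146 = -3/41*1/630 + 1469/2146 = -1/8610 + 1469/2146 = 3161486/4619265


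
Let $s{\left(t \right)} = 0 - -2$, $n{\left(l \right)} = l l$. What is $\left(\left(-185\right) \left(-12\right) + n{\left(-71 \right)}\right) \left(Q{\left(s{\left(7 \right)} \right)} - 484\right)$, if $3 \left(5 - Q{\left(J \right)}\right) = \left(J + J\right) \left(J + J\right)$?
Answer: $- \frac{10550233}{3} \approx -3.5167 \cdot 10^{6}$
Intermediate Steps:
$n{\left(l \right)} = l^{2}$
$s{\left(t \right)} = 2$ ($s{\left(t \right)} = 0 + 2 = 2$)
$Q{\left(J \right)} = 5 - \frac{4 J^{2}}{3}$ ($Q{\left(J \right)} = 5 - \frac{\left(J + J\right) \left(J + J\right)}{3} = 5 - \frac{2 J 2 J}{3} = 5 - \frac{4 J^{2}}{3}$)
$\left(\left(-185\right) \left(-12\right) + n{\left(-71 \right)}\right) \left(Q{\left(s{\left(7 \right)} \right)} - 484\right) = \left(\left(-185\right) \left(-12\right) + \left(-71\right)^{2}\right) \left(\left(5 - \frac{4 \cdot 2^{2}}{3}\right) - 484\right) = \left(2220 + 5041\right) \left(\left(5 - \frac{16}{3}\right) - 484\right) = 7261 \left(\left(5 - \frac{16}{3}\right) - 484\right) = 7261 \left(- \frac{1}{3} - 484\right) = 7261 \left(- \frac{1453}{3}\right) = - \frac{10550233}{3}$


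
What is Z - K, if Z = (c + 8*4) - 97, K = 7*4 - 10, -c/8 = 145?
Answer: -1243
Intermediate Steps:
c = -1160 (c = -8*145 = -1160)
K = 18 (K = 28 - 10 = 18)
Z = -1225 (Z = (-1160 + 8*4) - 97 = (-1160 + 32) - 97 = -1128 - 97 = -1225)
Z - K = -1225 - 1*18 = -1225 - 18 = -1243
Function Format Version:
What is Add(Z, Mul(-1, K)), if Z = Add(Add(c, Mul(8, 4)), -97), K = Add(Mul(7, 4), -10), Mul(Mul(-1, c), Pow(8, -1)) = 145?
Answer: -1243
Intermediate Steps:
c = -1160 (c = Mul(-8, 145) = -1160)
K = 18 (K = Add(28, -10) = 18)
Z = -1225 (Z = Add(Add(-1160, Mul(8, 4)), -97) = Add(Add(-1160, 32), -97) = Add(-1128, -97) = -1225)
Add(Z, Mul(-1, K)) = Add(-1225, Mul(-1, 18)) = Add(-1225, -18) = -1243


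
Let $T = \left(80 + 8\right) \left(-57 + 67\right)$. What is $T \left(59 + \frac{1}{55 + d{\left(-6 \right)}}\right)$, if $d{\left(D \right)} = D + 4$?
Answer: $\frac{2752640}{53} \approx 51937.0$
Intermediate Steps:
$d{\left(D \right)} = 4 + D$
$T = 880$ ($T = 88 \cdot 10 = 880$)
$T \left(59 + \frac{1}{55 + d{\left(-6 \right)}}\right) = 880 \left(59 + \frac{1}{55 + \left(4 - 6\right)}\right) = 880 \left(59 + \frac{1}{55 - 2}\right) = 880 \left(59 + \frac{1}{53}\right) = 880 \cdot \frac{3128}{53} = \frac{2752640}{53}$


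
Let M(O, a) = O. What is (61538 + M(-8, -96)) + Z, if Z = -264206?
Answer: -202676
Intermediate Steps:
(61538 + M(-8, -96)) + Z = (61538 - 8) - 264206 = 61530 - 264206 = -202676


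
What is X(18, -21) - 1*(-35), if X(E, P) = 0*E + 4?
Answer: 39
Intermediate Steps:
X(E, P) = 4 (X(E, P) = 0 + 4 = 4)
X(18, -21) - 1*(-35) = 4 - 1*(-35) = 4 + 35 = 39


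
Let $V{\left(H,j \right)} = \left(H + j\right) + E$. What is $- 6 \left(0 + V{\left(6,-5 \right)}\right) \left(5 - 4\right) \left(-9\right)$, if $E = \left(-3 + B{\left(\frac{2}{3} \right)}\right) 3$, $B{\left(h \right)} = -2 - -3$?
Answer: $-270$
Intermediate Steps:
$B{\left(h \right)} = 1$ ($B{\left(h \right)} = -2 + 3 = 1$)
$E = -6$ ($E = \left(-3 + 1\right) 3 = \left(-2\right) 3 = -6$)
$V{\left(H,j \right)} = -6 + H + j$ ($V{\left(H,j \right)} = \left(H + j\right) - 6 = -6 + H + j$)
$- 6 \left(0 + V{\left(6,-5 \right)}\right) \left(5 - 4\right) \left(-9\right) = - 6 \left(0 - 5\right) \left(5 - 4\right) \left(-9\right) = - 6 \left(0 - 5\right) 1 \left(-9\right) = - 6 \left(\left(-5\right) 1\right) \left(-9\right) = \left(-6\right) \left(-5\right) \left(-9\right) = 30 \left(-9\right) = -270$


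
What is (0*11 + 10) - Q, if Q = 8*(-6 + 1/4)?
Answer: 56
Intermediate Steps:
Q = -46 (Q = 8*(-6 + ¼) = 8*(-23/4) = -46)
(0*11 + 10) - Q = (0*11 + 10) - 1*(-46) = (0 + 10) + 46 = 10 + 46 = 56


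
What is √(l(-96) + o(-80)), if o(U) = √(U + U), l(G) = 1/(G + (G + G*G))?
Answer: √(141 + 5089536*I*√10)/1128 ≈ 2.5149 + 2.5149*I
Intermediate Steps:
l(G) = 1/(G² + 2*G) (l(G) = 1/(G + (G + G²)) = 1/(G² + 2*G))
o(U) = √2*√U (o(U) = √(2*U) = √2*√U)
√(l(-96) + o(-80)) = √(1/((-96)*(2 - 96)) + √2*√(-80)) = √(-1/96/(-94) + √2*(4*I*√5)) = √(-1/96*(-1/94) + 4*I*√10) = √(1/9024 + 4*I*√10)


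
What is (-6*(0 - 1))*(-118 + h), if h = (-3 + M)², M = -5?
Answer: -324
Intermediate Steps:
h = 64 (h = (-3 - 5)² = (-8)² = 64)
(-6*(0 - 1))*(-118 + h) = (-6*(0 - 1))*(-118 + 64) = -6*(-1)*(-54) = 6*(-54) = -324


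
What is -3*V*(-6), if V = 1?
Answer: 18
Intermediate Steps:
-3*V*(-6) = -3*1*(-6) = -3*(-6) = 18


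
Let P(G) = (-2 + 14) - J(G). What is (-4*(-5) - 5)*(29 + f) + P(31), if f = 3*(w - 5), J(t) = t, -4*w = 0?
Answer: 191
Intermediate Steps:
w = 0 (w = -¼*0 = 0)
f = -15 (f = 3*(0 - 5) = 3*(-5) = -15)
P(G) = 12 - G (P(G) = (-2 + 14) - G = 12 - G)
(-4*(-5) - 5)*(29 + f) + P(31) = (-4*(-5) - 5)*(29 - 15) + (12 - 1*31) = (20 - 5)*14 + (12 - 31) = 15*14 - 19 = 210 - 19 = 191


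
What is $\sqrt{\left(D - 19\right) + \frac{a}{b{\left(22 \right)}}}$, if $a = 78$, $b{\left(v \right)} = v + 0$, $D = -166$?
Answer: $\frac{2 i \sqrt{5489}}{11} \approx 13.471 i$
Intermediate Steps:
$b{\left(v \right)} = v$
$\sqrt{\left(D - 19\right) + \frac{a}{b{\left(22 \right)}}} = \sqrt{\left(-166 - 19\right) + \frac{78}{22}} = \sqrt{\left(-166 - 19\right) + 78 \cdot \frac{1}{22}} = \sqrt{-185 + \frac{39}{11}} = \sqrt{- \frac{1996}{11}} = \frac{2 i \sqrt{5489}}{11}$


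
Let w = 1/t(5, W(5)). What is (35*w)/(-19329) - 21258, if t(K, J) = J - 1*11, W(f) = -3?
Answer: -821791759/38658 ≈ -21258.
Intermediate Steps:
t(K, J) = -11 + J (t(K, J) = J - 11 = -11 + J)
w = -1/14 (w = 1/(-11 - 3) = 1/(-14) = -1/14 ≈ -0.071429)
(35*w)/(-19329) - 21258 = (35*(-1/14))/(-19329) - 21258 = -5/2*(-1/19329) - 21258 = 5/38658 - 21258 = -821791759/38658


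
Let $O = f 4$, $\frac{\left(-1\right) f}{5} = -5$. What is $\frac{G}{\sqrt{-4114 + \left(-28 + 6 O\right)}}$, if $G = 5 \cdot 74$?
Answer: $- \frac{185 i \sqrt{3542}}{1771} \approx - 6.2169 i$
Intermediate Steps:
$f = 25$ ($f = \left(-5\right) \left(-5\right) = 25$)
$G = 370$
$O = 100$ ($O = 25 \cdot 4 = 100$)
$\frac{G}{\sqrt{-4114 + \left(-28 + 6 O\right)}} = \frac{370}{\sqrt{-4114 + \left(-28 + 6 \cdot 100\right)}} = \frac{370}{\sqrt{-4114 + \left(-28 + 600\right)}} = \frac{370}{\sqrt{-4114 + 572}} = \frac{370}{\sqrt{-3542}} = \frac{370}{i \sqrt{3542}} = 370 \left(- \frac{i \sqrt{3542}}{3542}\right) = - \frac{185 i \sqrt{3542}}{1771}$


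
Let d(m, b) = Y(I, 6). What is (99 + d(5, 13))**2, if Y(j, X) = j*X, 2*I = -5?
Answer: 7056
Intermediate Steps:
I = -5/2 (I = (1/2)*(-5) = -5/2 ≈ -2.5000)
Y(j, X) = X*j
d(m, b) = -15 (d(m, b) = 6*(-5/2) = -15)
(99 + d(5, 13))**2 = (99 - 15)**2 = 84**2 = 7056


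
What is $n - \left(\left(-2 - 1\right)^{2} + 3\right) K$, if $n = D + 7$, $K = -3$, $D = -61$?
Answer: $-18$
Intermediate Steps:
$n = -54$ ($n = -61 + 7 = -54$)
$n - \left(\left(-2 - 1\right)^{2} + 3\right) K = -54 - \left(\left(-2 - 1\right)^{2} + 3\right) \left(-3\right) = -54 - \left(\left(-3\right)^{2} + 3\right) \left(-3\right) = -54 - \left(9 + 3\right) \left(-3\right) = -54 - 12 \left(-3\right) = -54 - -36 = -54 + 36 = -18$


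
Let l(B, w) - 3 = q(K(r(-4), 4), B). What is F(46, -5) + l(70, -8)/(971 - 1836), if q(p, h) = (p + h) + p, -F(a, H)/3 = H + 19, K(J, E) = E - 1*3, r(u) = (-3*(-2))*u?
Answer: -7281/173 ≈ -42.087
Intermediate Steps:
r(u) = 6*u
K(J, E) = -3 + E (K(J, E) = E - 3 = -3 + E)
F(a, H) = -57 - 3*H (F(a, H) = -3*(H + 19) = -3*(19 + H) = -57 - 3*H)
q(p, h) = h + 2*p (q(p, h) = (h + p) + p = h + 2*p)
l(B, w) = 5 + B (l(B, w) = 3 + (B + 2*(-3 + 4)) = 3 + (B + 2*1) = 3 + (B + 2) = 3 + (2 + B) = 5 + B)
F(46, -5) + l(70, -8)/(971 - 1836) = (-57 - 3*(-5)) + (5 + 70)/(971 - 1836) = (-57 + 15) + 75/(-865) = -42 + 75*(-1/865) = -42 - 15/173 = -7281/173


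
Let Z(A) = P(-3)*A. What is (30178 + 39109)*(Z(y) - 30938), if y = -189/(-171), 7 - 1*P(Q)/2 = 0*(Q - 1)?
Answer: -40708052536/19 ≈ -2.1425e+9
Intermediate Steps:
P(Q) = 14 (P(Q) = 14 - 0*(Q - 1) = 14 - 0*(-1 + Q) = 14 - 2*0 = 14 + 0 = 14)
y = 21/19 (y = -189*(-1/171) = 21/19 ≈ 1.1053)
Z(A) = 14*A
(30178 + 39109)*(Z(y) - 30938) = (30178 + 39109)*(14*(21/19) - 30938) = 69287*(294/19 - 30938) = 69287*(-587528/19) = -40708052536/19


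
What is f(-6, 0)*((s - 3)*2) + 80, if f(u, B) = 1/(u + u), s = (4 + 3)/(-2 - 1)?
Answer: 728/9 ≈ 80.889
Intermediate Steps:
s = -7/3 (s = 7/(-3) = 7*(-⅓) = -7/3 ≈ -2.3333)
f(u, B) = 1/(2*u)
f(-6, 0)*((s - 3)*2) + 80 = ((½)/(-6))*((-7/3 - 3)*2) + 80 = ((½)*(-⅙))*(-16/3*2) + 80 = -1/12*(-32/3) + 80 = 8/9 + 80 = 728/9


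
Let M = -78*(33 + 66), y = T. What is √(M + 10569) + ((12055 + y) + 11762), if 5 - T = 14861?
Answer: 8961 + √2847 ≈ 9014.4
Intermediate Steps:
T = -14856 (T = 5 - 1*14861 = 5 - 14861 = -14856)
y = -14856
M = -7722 (M = -78*99 = -7722)
√(M + 10569) + ((12055 + y) + 11762) = √(-7722 + 10569) + ((12055 - 14856) + 11762) = √2847 + (-2801 + 11762) = √2847 + 8961 = 8961 + √2847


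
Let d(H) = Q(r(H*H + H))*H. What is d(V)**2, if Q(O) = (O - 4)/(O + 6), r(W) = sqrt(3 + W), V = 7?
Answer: 626661/529 - 81340*sqrt(59)/529 ≈ 3.5475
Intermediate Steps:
Q(O) = (-4 + O)/(6 + O)
d(H) = H*(-4 + sqrt(3 + H + H**2))/(6 + sqrt(3 + H + H**2)) (d(H) = ((-4 + sqrt(3 + (H*H + H)))/(6 + sqrt(3 + (H*H + H))))*H = ((-4 + sqrt(3 + (H**2 + H)))/(6 + sqrt(3 + (H**2 + H))))*H = ((-4 + sqrt(3 + (H + H**2)))/(6 + sqrt(3 + (H + H**2))))*H = ((-4 + sqrt(3 + H + H**2))/(6 + sqrt(3 + H + H**2)))*H = H*(-4 + sqrt(3 + H + H**2))/(6 + sqrt(3 + H + H**2)))
d(V)**2 = (7*(-4 + sqrt(3 + 7*(1 + 7)))/(6 + sqrt(3 + 7*(1 + 7))))**2 = (7*(-4 + sqrt(3 + 7*8))/(6 + sqrt(3 + 7*8)))**2 = (7*(-4 + sqrt(3 + 56))/(6 + sqrt(3 + 56)))**2 = (7*(-4 + sqrt(59))/(6 + sqrt(59)))**2 = 49*(-4 + sqrt(59))**2/(6 + sqrt(59))**2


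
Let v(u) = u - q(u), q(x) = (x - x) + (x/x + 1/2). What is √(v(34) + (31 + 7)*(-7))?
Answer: I*√934/2 ≈ 15.281*I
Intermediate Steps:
q(x) = 3/2 (q(x) = 0 + (1 + 1*(½)) = 0 + (1 + ½) = 0 + 3/2 = 3/2)
v(u) = -3/2 + u (v(u) = u - 1*3/2 = u - 3/2 = -3/2 + u)
√(v(34) + (31 + 7)*(-7)) = √((-3/2 + 34) + (31 + 7)*(-7)) = √(65/2 + 38*(-7)) = √(65/2 - 266) = √(-467/2) = I*√934/2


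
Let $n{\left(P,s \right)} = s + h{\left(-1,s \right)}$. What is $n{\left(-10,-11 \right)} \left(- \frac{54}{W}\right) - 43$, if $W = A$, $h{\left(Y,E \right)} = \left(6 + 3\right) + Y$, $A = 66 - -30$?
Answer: $- \frac{661}{16} \approx -41.313$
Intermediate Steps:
$A = 96$ ($A = 66 + 30 = 96$)
$h{\left(Y,E \right)} = 9 + Y$
$W = 96$
$n{\left(P,s \right)} = 8 + s$ ($n{\left(P,s \right)} = s + \left(9 - 1\right) = s + 8 = 8 + s$)
$n{\left(-10,-11 \right)} \left(- \frac{54}{W}\right) - 43 = \left(8 - 11\right) \left(- \frac{54}{96}\right) - 43 = - 3 \left(\left(-54\right) \frac{1}{96}\right) - 43 = \left(-3\right) \left(- \frac{9}{16}\right) - 43 = \frac{27}{16} - 43 = - \frac{661}{16}$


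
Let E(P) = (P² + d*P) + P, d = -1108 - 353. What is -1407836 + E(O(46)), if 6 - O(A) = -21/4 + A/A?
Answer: -22763135/16 ≈ -1.4227e+6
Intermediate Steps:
d = -1461
O(A) = 41/4 (O(A) = 6 - (-21/4 + A/A) = 6 - (-21*¼ + 1) = 6 - (-21/4 + 1) = 6 - 1*(-17/4) = 6 + 17/4 = 41/4)
E(P) = P² - 1460*P (E(P) = (P² - 1461*P) + P = P² - 1460*P)
-1407836 + E(O(46)) = -1407836 + 41*(-1460 + 41/4)/4 = -1407836 + (41/4)*(-5799/4) = -1407836 - 237759/16 = -22763135/16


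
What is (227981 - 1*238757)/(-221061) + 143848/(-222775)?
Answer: -9799519776/16415621425 ≈ -0.59696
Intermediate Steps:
(227981 - 1*238757)/(-221061) + 143848/(-222775) = (227981 - 238757)*(-1/221061) + 143848*(-1/222775) = -10776*(-1/221061) - 143848/222775 = 3592/73687 - 143848/222775 = -9799519776/16415621425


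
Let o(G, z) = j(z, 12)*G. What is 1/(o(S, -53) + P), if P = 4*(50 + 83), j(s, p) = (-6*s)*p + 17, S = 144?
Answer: 1/552484 ≈ 1.8100e-6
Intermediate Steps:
j(s, p) = 17 - 6*p*s (j(s, p) = -6*p*s + 17 = 17 - 6*p*s)
P = 532 (P = 4*133 = 532)
o(G, z) = G*(17 - 72*z) (o(G, z) = (17 - 6*12*z)*G = (17 - 72*z)*G = G*(17 - 72*z))
1/(o(S, -53) + P) = 1/(144*(17 - 72*(-53)) + 532) = 1/(144*(17 + 3816) + 532) = 1/(144*3833 + 532) = 1/(551952 + 532) = 1/552484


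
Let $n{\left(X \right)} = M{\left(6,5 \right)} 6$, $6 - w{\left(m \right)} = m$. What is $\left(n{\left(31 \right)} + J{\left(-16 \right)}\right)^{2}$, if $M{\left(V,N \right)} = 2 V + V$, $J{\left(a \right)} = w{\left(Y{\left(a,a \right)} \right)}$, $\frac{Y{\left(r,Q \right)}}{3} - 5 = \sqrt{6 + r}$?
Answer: $9711 - 594 i \sqrt{10} \approx 9711.0 - 1878.4 i$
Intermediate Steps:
$Y{\left(r,Q \right)} = 15 + 3 \sqrt{6 + r}$
$w{\left(m \right)} = 6 - m$
$J{\left(a \right)} = -9 - 3 \sqrt{6 + a}$ ($J{\left(a \right)} = 6 - \left(15 + 3 \sqrt{6 + a}\right) = -9 - 3 \sqrt{6 + a}$)
$M{\left(V,N \right)} = 3 V$
$n{\left(X \right)} = 108$ ($n{\left(X \right)} = 3 \cdot 6 \cdot 6 = 18 \cdot 6 = 108$)
$\left(n{\left(31 \right)} + J{\left(-16 \right)}\right)^{2} = \left(108 - \left(9 + 3 \sqrt{6 - 16}\right)\right)^{2} = \left(108 - \left(9 + 3 \sqrt{-10}\right)\right)^{2} = \left(108 - \left(9 + 3 i \sqrt{10}\right)\right)^{2} = \left(99 - 3 i \sqrt{10}\right)^{2}$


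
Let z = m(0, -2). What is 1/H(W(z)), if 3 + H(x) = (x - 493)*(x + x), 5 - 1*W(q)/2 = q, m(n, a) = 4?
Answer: -1/1967 ≈ -0.00050839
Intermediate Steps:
z = 4
W(q) = 10 - 2*q
H(x) = -3 + 2*x*(-493 + x) (H(x) = -3 + (x - 493)*(x + x) = -3 + (-493 + x)*(2*x) = -3 + 2*x*(-493 + x))
1/H(W(z)) = 1/(-3 - 986*(10 - 2*4) + 2*(10 - 2*4)²) = 1/(-3 - 986*(10 - 8) + 2*(10 - 8)²) = 1/(-3 - 986*2 + 2*2²) = 1/(-3 - 1972 + 2*4) = 1/(-3 - 1972 + 8) = 1/(-1967) = -1/1967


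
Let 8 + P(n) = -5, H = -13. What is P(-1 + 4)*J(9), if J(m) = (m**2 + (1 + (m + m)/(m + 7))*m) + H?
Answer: -9061/8 ≈ -1132.6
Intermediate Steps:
P(n) = -13 (P(n) = -8 - 5 = -13)
J(m) = -13 + m**2 + m*(1 + 2*m/(7 + m)) (J(m) = (m**2 + (1 + (m + m)/(m + 7))*m) - 13 = (m**2 + (1 + (2*m)/(7 + m))*m) - 13 = (m**2 + (1 + 2*m/(7 + m))*m) - 13 = (m**2 + m*(1 + 2*m/(7 + m))) - 13 = -13 + m**2 + m*(1 + 2*m/(7 + m)))
P(-1 + 4)*J(9) = -13*(-91 + 9**3 - 6*9 + 10*9**2)/(7 + 9) = -13*(-91 + 729 - 54 + 10*81)/16 = -13*(-91 + 729 - 54 + 810)/16 = -13*1394/16 = -13*697/8 = -9061/8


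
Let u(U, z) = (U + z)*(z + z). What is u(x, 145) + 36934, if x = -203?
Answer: 20114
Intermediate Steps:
u(U, z) = 2*z*(U + z) (u(U, z) = (U + z)*(2*z) = 2*z*(U + z))
u(x, 145) + 36934 = 2*145*(-203 + 145) + 36934 = 2*145*(-58) + 36934 = -16820 + 36934 = 20114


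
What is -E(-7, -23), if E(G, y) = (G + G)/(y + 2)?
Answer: -⅔ ≈ -0.66667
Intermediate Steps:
E(G, y) = 2*G/(2 + y) (E(G, y) = (2*G)/(2 + y) = 2*G/(2 + y))
-E(-7, -23) = -2*(-7)/(2 - 23) = -2*(-7)/(-21) = -2*(-7)*(-1)/21 = -1*⅔ = -⅔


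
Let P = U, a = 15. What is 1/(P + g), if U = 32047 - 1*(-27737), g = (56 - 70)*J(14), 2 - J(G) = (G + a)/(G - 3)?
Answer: 11/657722 ≈ 1.6724e-5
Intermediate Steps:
J(G) = 2 - (15 + G)/(-3 + G) (J(G) = 2 - (G + 15)/(G - 3) = 2 - (15 + G)/(-3 + G))
g = 98/11 (g = (56 - 70)*((-21 + 14)/(-3 + 14)) = -14*(-7)/11 = -14*(-7/11) = 98/11 ≈ 8.9091)
U = 59784 (U = 32047 + 27737 = 59784)
P = 59784
1/(P + g) = 1/(59784 + 98/11) = 1/(657722/11) = 11/657722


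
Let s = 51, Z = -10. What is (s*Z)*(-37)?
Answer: 18870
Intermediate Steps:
(s*Z)*(-37) = (51*(-10))*(-37) = -510*(-37) = 18870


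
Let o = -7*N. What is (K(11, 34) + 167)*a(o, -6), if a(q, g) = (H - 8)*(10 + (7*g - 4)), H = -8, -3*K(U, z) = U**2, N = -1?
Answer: 72960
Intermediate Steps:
K(U, z) = -U**2/3
o = 7 (o = -7*(-1) = 7)
a(q, g) = -96 - 112*g (a(q, g) = (-8 - 8)*(10 + (7*g - 4)) = -16*(10 + (-4 + 7*g)) = -16*(6 + 7*g) = -96 - 112*g)
(K(11, 34) + 167)*a(o, -6) = (-1/3*11**2 + 167)*(-96 - 112*(-6)) = (-1/3*121 + 167)*(-96 + 672) = (-121/3 + 167)*576 = (380/3)*576 = 72960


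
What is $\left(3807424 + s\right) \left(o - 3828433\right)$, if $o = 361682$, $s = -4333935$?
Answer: $1825282535761$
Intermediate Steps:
$\left(3807424 + s\right) \left(o - 3828433\right) = \left(3807424 - 4333935\right) \left(361682 - 3828433\right) = \left(-526511\right) \left(-3466751\right) = 1825282535761$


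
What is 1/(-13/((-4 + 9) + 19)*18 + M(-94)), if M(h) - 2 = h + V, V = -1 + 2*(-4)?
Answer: -4/443 ≈ -0.0090293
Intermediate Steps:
V = -9 (V = -1 - 8 = -9)
M(h) = -7 + h (M(h) = 2 + (h - 9) = 2 + (-9 + h) = -7 + h)
1/(-13/((-4 + 9) + 19)*18 + M(-94)) = 1/(-13/((-4 + 9) + 19)*18 + (-7 - 94)) = 1/(-13/(5 + 19)*18 - 101) = 1/(-13/24*18 - 101) = 1/(-39/4 - 101) = 1/(-443/4) = -4/443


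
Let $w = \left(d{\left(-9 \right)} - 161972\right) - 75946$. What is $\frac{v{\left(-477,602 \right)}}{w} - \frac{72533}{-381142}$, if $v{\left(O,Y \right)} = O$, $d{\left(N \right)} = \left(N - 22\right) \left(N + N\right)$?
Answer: $\frac{2899706269}{15077977520} \approx 0.19231$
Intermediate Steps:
$d{\left(N \right)} = 2 N \left(-22 + N\right)$ ($d{\left(N \right)} = \left(-22 + N\right) 2 N = 2 N \left(-22 + N\right)$)
$w = -237360$ ($w = \left(2 \left(-9\right) \left(-22 - 9\right) - 161972\right) - 75946 = \left(2 \left(-9\right) \left(-31\right) - 161972\right) - 75946 = \left(558 - 161972\right) - 75946 = -161414 - 75946 = -237360$)
$\frac{v{\left(-477,602 \right)}}{w} - \frac{72533}{-381142} = - \frac{477}{-237360} - \frac{72533}{-381142} = \left(-477\right) \left(- \frac{1}{237360}\right) - - \frac{72533}{381142} = \frac{159}{79120} + \frac{72533}{381142} = \frac{2899706269}{15077977520}$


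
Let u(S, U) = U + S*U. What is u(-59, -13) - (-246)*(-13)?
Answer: -2444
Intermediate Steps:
u(-59, -13) - (-246)*(-13) = -13*(1 - 59) - (-246)*(-13) = -13*(-58) - 1*3198 = 754 - 3198 = -2444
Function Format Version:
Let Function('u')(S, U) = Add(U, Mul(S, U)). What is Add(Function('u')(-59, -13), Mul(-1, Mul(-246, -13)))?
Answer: -2444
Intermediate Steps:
Add(Function('u')(-59, -13), Mul(-1, Mul(-246, -13))) = Add(Mul(-13, Add(1, -59)), Mul(-1, Mul(-246, -13))) = Add(Mul(-13, -58), Mul(-1, 3198)) = Add(754, -3198) = -2444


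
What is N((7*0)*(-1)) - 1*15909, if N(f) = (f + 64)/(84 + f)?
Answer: -334073/21 ≈ -15908.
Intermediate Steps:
N(f) = (64 + f)/(84 + f)
N((7*0)*(-1)) - 1*15909 = (64 + (7*0)*(-1))/(84 + (7*0)*(-1)) - 1*15909 = (64 + 0*(-1))/(84 + 0*(-1)) - 15909 = (64 + 0)/(84 + 0) - 15909 = 64/84 - 15909 = (1/84)*64 - 15909 = 16/21 - 15909 = -334073/21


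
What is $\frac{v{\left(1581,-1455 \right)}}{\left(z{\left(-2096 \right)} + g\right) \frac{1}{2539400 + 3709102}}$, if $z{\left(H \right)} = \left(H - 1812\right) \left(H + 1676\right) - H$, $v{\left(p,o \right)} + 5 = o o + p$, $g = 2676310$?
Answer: $\frac{735449032539}{239987} \approx 3.0645 \cdot 10^{6}$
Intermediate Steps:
$v{\left(p,o \right)} = -5 + p + o^{2}$ ($v{\left(p,o \right)} = -5 + \left(o o + p\right) = -5 + \left(o^{2} + p\right) = -5 + \left(p + o^{2}\right) = -5 + p + o^{2}$)
$z{\left(H \right)} = - H + \left(-1812 + H\right) \left(1676 + H\right)$ ($z{\left(H \right)} = \left(-1812 + H\right) \left(1676 + H\right) - H = - H + \left(-1812 + H\right) \left(1676 + H\right)$)
$\frac{v{\left(1581,-1455 \right)}}{\left(z{\left(-2096 \right)} + g\right) \frac{1}{2539400 + 3709102}} = \frac{-5 + 1581 + \left(-1455\right)^{2}}{\left(\left(-3036912 + \left(-2096\right)^{2} - -287152\right) + 2676310\right) \frac{1}{2539400 + 3709102}} = \frac{-5 + 1581 + 2117025}{\left(\left(-3036912 + 4393216 + 287152\right) + 2676310\right) \frac{1}{6248502}} = \frac{2118601}{\left(1643456 + 2676310\right) \frac{1}{6248502}} = \frac{2118601}{4319766 \cdot \frac{1}{6248502}} = \frac{2118601}{\frac{239987}{347139}} = 2118601 \cdot \frac{347139}{239987} = \frac{735449032539}{239987}$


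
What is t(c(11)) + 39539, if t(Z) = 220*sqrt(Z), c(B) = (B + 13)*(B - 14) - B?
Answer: 39539 + 220*I*sqrt(83) ≈ 39539.0 + 2004.3*I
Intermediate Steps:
c(B) = -B + (-14 + B)*(13 + B) (c(B) = (13 + B)*(-14 + B) - B = (-14 + B)*(13 + B) - B = -B + (-14 + B)*(13 + B))
t(c(11)) + 39539 = 220*sqrt(-182 + 11**2 - 2*11) + 39539 = 220*sqrt(-182 + 121 - 22) + 39539 = 220*sqrt(-83) + 39539 = 220*(I*sqrt(83)) + 39539 = 220*I*sqrt(83) + 39539 = 39539 + 220*I*sqrt(83)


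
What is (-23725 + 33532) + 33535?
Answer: 43342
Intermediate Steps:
(-23725 + 33532) + 33535 = 9807 + 33535 = 43342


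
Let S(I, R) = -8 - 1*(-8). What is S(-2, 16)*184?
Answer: 0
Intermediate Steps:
S(I, R) = 0 (S(I, R) = -8 + 8 = 0)
S(-2, 16)*184 = 0*184 = 0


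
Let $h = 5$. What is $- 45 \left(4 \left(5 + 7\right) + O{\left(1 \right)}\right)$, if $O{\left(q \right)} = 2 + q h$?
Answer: $-2475$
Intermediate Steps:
$O{\left(q \right)} = 2 + 5 q$ ($O{\left(q \right)} = 2 + q 5 = 2 + 5 q$)
$- 45 \left(4 \left(5 + 7\right) + O{\left(1 \right)}\right) = - 45 \left(4 \left(5 + 7\right) + \left(2 + 5 \cdot 1\right)\right) = - 45 \left(4 \cdot 12 + \left(2 + 5\right)\right) = - 45 \left(48 + 7\right) = \left(-45\right) 55 = -2475$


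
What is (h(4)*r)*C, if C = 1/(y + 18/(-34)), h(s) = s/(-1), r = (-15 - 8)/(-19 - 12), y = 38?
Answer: -1564/19747 ≈ -0.079202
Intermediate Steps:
r = 23/31 (r = -23/(-31) = -23*(-1/31) = 23/31 ≈ 0.74194)
h(s) = -s (h(s) = s*(-1) = -s)
C = 17/637 (C = 1/(38 + 18/(-34)) = 1/(38 + 18*(-1/34)) = 1/(38 - 9/17) = 1/(637/17) = 17/637 ≈ 0.026688)
(h(4)*r)*C = (-1*4*(23/31))*(17/637) = -4*23/31*(17/637) = -92/31*17/637 = -1564/19747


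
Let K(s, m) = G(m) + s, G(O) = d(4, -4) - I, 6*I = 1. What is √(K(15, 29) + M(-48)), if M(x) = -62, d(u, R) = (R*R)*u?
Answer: √606/6 ≈ 4.1028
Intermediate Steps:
I = ⅙ (I = (⅙)*1 = ⅙ ≈ 0.16667)
d(u, R) = u*R² (d(u, R) = R²*u = u*R²)
G(O) = 383/6 (G(O) = 4*(-4)² - 1*⅙ = 4*16 - ⅙ = 64 - ⅙ = 383/6)
K(s, m) = 383/6 + s
√(K(15, 29) + M(-48)) = √((383/6 + 15) - 62) = √(473/6 - 62) = √(101/6) = √606/6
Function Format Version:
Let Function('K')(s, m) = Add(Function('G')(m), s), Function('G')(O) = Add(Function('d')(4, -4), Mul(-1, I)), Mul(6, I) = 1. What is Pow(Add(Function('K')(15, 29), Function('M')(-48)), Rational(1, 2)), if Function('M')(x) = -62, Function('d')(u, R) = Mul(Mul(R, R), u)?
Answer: Mul(Rational(1, 6), Pow(606, Rational(1, 2))) ≈ 4.1028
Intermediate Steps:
I = Rational(1, 6) (I = Mul(Rational(1, 6), 1) = Rational(1, 6) ≈ 0.16667)
Function('d')(u, R) = Mul(u, Pow(R, 2)) (Function('d')(u, R) = Mul(Pow(R, 2), u) = Mul(u, Pow(R, 2)))
Function('G')(O) = Rational(383, 6) (Function('G')(O) = Add(Mul(4, Pow(-4, 2)), Mul(-1, Rational(1, 6))) = Add(Mul(4, 16), Rational(-1, 6)) = Add(64, Rational(-1, 6)) = Rational(383, 6))
Function('K')(s, m) = Add(Rational(383, 6), s)
Pow(Add(Function('K')(15, 29), Function('M')(-48)), Rational(1, 2)) = Pow(Add(Add(Rational(383, 6), 15), -62), Rational(1, 2)) = Pow(Add(Rational(473, 6), -62), Rational(1, 2)) = Pow(Rational(101, 6), Rational(1, 2)) = Mul(Rational(1, 6), Pow(606, Rational(1, 2)))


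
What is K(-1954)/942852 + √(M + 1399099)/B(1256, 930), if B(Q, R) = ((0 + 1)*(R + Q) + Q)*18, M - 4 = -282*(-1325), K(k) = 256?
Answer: 64/235713 + √1772753/61956 ≈ 0.021762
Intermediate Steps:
M = 373654 (M = 4 - 282*(-1325) = 4 + 373650 = 373654)
B(Q, R) = 18*R + 36*Q (B(Q, R) = (1*(Q + R) + Q)*18 = ((Q + R) + Q)*18 = (R + 2*Q)*18 = 18*R + 36*Q)
K(-1954)/942852 + √(M + 1399099)/B(1256, 930) = 256/942852 + √(373654 + 1399099)/(18*930 + 36*1256) = 256*(1/942852) + √1772753/(16740 + 45216) = 64/235713 + √1772753/61956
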